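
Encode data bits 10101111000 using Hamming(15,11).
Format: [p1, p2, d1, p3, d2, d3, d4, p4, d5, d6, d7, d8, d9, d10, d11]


Parity bits: p1=1, p2=0, p3=0, p4=0

101001001111000


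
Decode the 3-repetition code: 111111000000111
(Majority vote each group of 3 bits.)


Groups: 111, 111, 000, 000, 111
Majority votes: 11001

11001


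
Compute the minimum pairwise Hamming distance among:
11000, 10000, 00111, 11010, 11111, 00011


Comparing all pairs, minimum distance: 1
Can detect 0 errors, correct 0 errors

1


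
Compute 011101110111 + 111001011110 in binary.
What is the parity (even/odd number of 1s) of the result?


011101110111 = 1911
111001011110 = 3678
Sum = 5589 = 1010111010101
1s count = 8

even parity (8 ones in 1010111010101)


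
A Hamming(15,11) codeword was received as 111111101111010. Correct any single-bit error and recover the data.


Syndrome = 10: error at position 10

Data: 11111011010 (corrected bit 10)


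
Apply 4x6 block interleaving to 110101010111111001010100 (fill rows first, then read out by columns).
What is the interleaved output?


Matrix:
  110101
  010111
  111001
  010100
Read columns: 101011110010110101001110

101011110010110101001110


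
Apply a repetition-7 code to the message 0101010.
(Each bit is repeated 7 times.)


Each bit -> 7 copies

0000000111111100000001111111000000011111110000000


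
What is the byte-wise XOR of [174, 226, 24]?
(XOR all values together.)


XOR chain: 174 ^ 226 ^ 24 = 84

84


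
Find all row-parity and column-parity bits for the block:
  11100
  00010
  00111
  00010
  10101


Row parities: 11111
Column parities: 01110

Row P: 11111, Col P: 01110, Corner: 1


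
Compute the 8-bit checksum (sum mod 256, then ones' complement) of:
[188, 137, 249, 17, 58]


Sum = 649 mod 256 = 137
Complement = 118

118


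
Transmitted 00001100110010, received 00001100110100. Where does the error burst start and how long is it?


XOR: 00000000000110

Burst at position 11, length 2


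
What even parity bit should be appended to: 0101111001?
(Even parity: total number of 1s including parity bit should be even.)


Number of 1s in data: 6
Parity bit: 0

0


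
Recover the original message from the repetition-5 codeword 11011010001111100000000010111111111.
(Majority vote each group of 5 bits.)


Groups: 11011, 01000, 11111, 00000, 00001, 01111, 11111
Majority votes: 1010011

1010011


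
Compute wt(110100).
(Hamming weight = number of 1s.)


Counting 1s in 110100

3


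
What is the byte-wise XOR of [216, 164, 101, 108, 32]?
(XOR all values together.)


XOR chain: 216 ^ 164 ^ 101 ^ 108 ^ 32 = 85

85


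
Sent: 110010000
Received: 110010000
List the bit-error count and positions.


XOR: 000000000

0 errors (received matches sent)


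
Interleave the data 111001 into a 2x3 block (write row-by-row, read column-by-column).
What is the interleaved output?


Matrix:
  111
  001
Read columns: 101011

101011


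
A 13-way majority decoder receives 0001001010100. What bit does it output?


Ones: 4 out of 13
Threshold: 7

0 (4/13 voted 1)


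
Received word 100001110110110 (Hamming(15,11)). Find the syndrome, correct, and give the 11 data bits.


Syndrome = 10: error at position 10

Data: 00110010110 (corrected bit 10)


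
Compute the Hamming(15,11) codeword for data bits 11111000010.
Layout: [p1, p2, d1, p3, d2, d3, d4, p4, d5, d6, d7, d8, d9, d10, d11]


Parity bits: p1=0, p2=0, p3=0, p4=0

001011101000010


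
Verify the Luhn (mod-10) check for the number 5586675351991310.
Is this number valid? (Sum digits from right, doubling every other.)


Luhn sum = 60
60 mod 10 = 0

Valid (Luhn sum mod 10 = 0)


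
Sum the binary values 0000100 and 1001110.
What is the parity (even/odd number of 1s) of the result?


0000100 = 4
1001110 = 78
Sum = 82 = 1010010
1s count = 3

odd parity (3 ones in 1010010)


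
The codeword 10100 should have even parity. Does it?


Number of 1s: 2

Yes, parity is correct (2 ones)


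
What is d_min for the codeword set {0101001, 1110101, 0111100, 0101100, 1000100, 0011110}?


Comparing all pairs, minimum distance: 1
Can detect 0 errors, correct 0 errors

1


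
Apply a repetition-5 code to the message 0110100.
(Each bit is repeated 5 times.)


Each bit -> 5 copies

00000111111111100000111110000000000


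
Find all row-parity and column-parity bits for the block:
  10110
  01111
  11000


Row parities: 100
Column parities: 00001

Row P: 100, Col P: 00001, Corner: 1


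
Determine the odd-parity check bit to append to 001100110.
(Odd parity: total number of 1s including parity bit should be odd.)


Number of 1s in data: 4
Parity bit: 1

1


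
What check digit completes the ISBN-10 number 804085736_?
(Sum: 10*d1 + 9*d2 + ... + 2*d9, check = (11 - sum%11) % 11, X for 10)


Weighted sum: 234
234 mod 11 = 3

Check digit: 8


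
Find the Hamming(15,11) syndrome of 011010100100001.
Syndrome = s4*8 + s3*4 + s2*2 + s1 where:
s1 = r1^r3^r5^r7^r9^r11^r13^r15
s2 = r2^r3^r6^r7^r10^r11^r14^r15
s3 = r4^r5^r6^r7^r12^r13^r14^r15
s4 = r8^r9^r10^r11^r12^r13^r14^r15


s1=0, s2=1, s3=1, s4=0

Syndrome = 6 (error at position 6)


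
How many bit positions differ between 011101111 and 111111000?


XOR: 100010111
Count of 1s: 5

5


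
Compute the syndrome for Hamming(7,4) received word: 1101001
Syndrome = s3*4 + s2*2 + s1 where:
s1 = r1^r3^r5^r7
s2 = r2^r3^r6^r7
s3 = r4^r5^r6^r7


s1=0, s2=0, s3=0

Syndrome = 0 (no error)


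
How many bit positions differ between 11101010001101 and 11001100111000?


XOR: 00100110110101
Count of 1s: 7

7


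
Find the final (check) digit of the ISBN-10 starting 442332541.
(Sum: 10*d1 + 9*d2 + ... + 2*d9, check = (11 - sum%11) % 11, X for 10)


Weighted sum: 175
175 mod 11 = 10

Check digit: 1


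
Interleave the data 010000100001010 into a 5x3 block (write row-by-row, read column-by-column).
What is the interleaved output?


Matrix:
  010
  000
  100
  001
  010
Read columns: 001001000100010

001001000100010


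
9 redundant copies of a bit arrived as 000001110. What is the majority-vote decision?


Ones: 3 out of 9
Threshold: 5

0 (3/9 voted 1)


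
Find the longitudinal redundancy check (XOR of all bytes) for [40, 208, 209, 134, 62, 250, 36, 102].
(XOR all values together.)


XOR chain: 40 ^ 208 ^ 209 ^ 134 ^ 62 ^ 250 ^ 36 ^ 102 = 41

41


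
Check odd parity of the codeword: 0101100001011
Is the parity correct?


Number of 1s: 6

No, parity error (6 ones)


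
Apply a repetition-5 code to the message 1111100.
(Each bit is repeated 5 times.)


Each bit -> 5 copies

11111111111111111111111110000000000


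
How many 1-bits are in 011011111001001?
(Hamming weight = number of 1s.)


Counting 1s in 011011111001001

9


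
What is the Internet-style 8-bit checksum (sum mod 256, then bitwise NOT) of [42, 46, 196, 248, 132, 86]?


Sum = 750 mod 256 = 238
Complement = 17

17


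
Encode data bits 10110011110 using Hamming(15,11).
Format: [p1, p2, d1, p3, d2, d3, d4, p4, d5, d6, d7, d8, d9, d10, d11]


Parity bits: p1=0, p2=1, p3=1, p4=0

011101100011110


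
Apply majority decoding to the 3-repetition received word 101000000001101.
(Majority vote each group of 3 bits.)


Groups: 101, 000, 000, 001, 101
Majority votes: 10001

10001


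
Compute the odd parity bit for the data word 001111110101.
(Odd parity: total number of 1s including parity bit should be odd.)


Number of 1s in data: 8
Parity bit: 1

1


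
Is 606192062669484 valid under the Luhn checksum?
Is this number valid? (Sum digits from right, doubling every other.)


Luhn sum = 65
65 mod 10 = 5

Invalid (Luhn sum mod 10 = 5)


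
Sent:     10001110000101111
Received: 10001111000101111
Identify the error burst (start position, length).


XOR: 00000001000000000

Burst at position 7, length 1


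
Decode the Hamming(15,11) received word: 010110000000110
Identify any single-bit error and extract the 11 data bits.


Syndrome = 0: no error detected

Data: 01000000110 (no errors)


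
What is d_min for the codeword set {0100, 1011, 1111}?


Comparing all pairs, minimum distance: 1
Can detect 0 errors, correct 0 errors

1


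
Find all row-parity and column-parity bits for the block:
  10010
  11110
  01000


Row parities: 001
Column parities: 00100

Row P: 001, Col P: 00100, Corner: 1


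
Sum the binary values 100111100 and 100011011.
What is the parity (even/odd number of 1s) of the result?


100111100 = 316
100011011 = 283
Sum = 599 = 1001010111
1s count = 6

even parity (6 ones in 1001010111)


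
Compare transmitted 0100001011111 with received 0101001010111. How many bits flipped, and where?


XOR: 0001000001000

2 error(s) at position(s): 3, 9


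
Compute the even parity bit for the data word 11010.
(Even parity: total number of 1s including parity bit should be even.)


Number of 1s in data: 3
Parity bit: 1

1


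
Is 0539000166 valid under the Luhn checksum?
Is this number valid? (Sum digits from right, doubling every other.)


Luhn sum = 30
30 mod 10 = 0

Valid (Luhn sum mod 10 = 0)


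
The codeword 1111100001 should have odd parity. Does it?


Number of 1s: 6

No, parity error (6 ones)


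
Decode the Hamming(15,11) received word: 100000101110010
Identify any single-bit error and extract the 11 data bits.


Syndrome = 0: no error detected

Data: 00011110010 (no errors)


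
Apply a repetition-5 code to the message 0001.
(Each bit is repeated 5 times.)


Each bit -> 5 copies

00000000000000011111


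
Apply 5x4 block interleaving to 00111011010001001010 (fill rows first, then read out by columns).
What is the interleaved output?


Matrix:
  0011
  1011
  0100
  0100
  1010
Read columns: 01001001101100111000

01001001101100111000


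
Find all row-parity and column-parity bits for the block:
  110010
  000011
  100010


Row parities: 100
Column parities: 010011

Row P: 100, Col P: 010011, Corner: 1


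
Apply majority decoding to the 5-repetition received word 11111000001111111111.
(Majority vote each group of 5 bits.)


Groups: 11111, 00000, 11111, 11111
Majority votes: 1011

1011


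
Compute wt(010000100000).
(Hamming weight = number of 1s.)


Counting 1s in 010000100000

2


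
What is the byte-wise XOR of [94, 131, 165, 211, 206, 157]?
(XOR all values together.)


XOR chain: 94 ^ 131 ^ 165 ^ 211 ^ 206 ^ 157 = 248

248


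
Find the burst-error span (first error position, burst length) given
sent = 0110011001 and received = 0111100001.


XOR: 0001111000

Burst at position 3, length 4


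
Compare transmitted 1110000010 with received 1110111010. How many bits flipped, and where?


XOR: 0000111000

3 error(s) at position(s): 4, 5, 6


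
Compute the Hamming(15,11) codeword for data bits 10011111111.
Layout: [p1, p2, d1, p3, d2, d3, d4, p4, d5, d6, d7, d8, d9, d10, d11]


Parity bits: p1=0, p2=0, p3=1, p4=1

001100111111111


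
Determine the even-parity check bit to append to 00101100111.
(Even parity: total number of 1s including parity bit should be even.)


Number of 1s in data: 6
Parity bit: 0

0


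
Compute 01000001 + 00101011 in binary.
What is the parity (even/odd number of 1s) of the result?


01000001 = 65
00101011 = 43
Sum = 108 = 1101100
1s count = 4

even parity (4 ones in 1101100)


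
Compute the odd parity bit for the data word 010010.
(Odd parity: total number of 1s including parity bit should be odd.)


Number of 1s in data: 2
Parity bit: 1

1


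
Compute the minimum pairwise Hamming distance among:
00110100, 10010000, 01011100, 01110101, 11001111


Comparing all pairs, minimum distance: 2
Can detect 1 errors, correct 0 errors

2


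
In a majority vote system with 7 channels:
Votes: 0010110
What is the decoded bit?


Ones: 3 out of 7
Threshold: 4

0 (3/7 voted 1)


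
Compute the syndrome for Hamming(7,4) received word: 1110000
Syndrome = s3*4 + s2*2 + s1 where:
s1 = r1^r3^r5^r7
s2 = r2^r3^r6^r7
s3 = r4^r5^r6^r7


s1=0, s2=0, s3=0

Syndrome = 0 (no error)


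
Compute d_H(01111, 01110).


XOR: 00001
Count of 1s: 1

1


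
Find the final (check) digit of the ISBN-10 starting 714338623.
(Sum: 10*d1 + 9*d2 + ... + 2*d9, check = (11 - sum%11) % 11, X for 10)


Weighted sum: 226
226 mod 11 = 6

Check digit: 5


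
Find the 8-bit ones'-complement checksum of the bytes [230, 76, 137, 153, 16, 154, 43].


Sum = 809 mod 256 = 41
Complement = 214

214


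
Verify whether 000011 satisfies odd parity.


Number of 1s: 2

No, parity error (2 ones)


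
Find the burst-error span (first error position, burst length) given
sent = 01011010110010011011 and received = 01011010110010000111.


XOR: 00000000000000011100

Burst at position 15, length 3


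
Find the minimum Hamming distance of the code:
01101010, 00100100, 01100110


Comparing all pairs, minimum distance: 2
Can detect 1 errors, correct 0 errors

2


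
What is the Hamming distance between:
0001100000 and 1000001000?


XOR: 1001101000
Count of 1s: 4

4


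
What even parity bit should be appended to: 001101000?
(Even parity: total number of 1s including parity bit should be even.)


Number of 1s in data: 3
Parity bit: 1

1


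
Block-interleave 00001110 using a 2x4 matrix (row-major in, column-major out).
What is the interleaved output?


Matrix:
  0000
  1110
Read columns: 01010100

01010100


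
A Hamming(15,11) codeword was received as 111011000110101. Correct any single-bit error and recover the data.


Syndrome = 0: no error detected

Data: 11100110101 (no errors)


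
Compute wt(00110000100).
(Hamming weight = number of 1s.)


Counting 1s in 00110000100

3


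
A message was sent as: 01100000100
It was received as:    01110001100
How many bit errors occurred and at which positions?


XOR: 00010001000

2 error(s) at position(s): 3, 7


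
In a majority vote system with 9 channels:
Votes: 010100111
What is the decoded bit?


Ones: 5 out of 9
Threshold: 5

1 (5/9 voted 1)


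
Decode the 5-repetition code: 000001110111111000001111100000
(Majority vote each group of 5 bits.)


Groups: 00000, 11101, 11111, 00000, 11111, 00000
Majority votes: 011010

011010


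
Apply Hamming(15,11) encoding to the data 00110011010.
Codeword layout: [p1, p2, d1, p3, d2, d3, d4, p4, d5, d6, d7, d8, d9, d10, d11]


Parity bits: p1=0, p2=0, p3=0, p4=1

000001110011010


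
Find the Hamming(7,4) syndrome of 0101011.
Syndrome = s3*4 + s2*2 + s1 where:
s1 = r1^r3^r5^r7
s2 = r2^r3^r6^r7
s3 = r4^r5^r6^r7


s1=1, s2=1, s3=1

Syndrome = 7 (error at position 7)


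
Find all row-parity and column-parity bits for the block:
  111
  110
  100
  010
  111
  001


Row parities: 101111
Column parities: 001

Row P: 101111, Col P: 001, Corner: 1


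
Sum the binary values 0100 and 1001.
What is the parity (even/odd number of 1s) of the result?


0100 = 4
1001 = 9
Sum = 13 = 1101
1s count = 3

odd parity (3 ones in 1101)


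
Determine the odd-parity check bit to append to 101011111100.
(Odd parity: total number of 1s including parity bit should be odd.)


Number of 1s in data: 8
Parity bit: 1

1


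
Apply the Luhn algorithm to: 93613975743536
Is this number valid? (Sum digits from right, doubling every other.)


Luhn sum = 73
73 mod 10 = 3

Invalid (Luhn sum mod 10 = 3)


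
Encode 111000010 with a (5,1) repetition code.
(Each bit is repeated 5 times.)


Each bit -> 5 copies

111111111111111000000000000000000001111100000


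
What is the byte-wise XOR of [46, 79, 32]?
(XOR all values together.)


XOR chain: 46 ^ 79 ^ 32 = 65

65


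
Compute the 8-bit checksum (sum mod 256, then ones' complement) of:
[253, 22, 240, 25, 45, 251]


Sum = 836 mod 256 = 68
Complement = 187

187


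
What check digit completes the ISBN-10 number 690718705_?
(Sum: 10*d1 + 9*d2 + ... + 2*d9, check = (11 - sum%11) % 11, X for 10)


Weighted sum: 274
274 mod 11 = 10

Check digit: 1


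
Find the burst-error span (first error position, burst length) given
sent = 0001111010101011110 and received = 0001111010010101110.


XOR: 0000000000111110000

Burst at position 10, length 5


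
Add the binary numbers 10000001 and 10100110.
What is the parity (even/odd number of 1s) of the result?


10000001 = 129
10100110 = 166
Sum = 295 = 100100111
1s count = 5

odd parity (5 ones in 100100111)


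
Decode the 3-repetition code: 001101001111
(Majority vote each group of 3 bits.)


Groups: 001, 101, 001, 111
Majority votes: 0101

0101


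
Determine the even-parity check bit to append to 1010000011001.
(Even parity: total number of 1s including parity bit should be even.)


Number of 1s in data: 5
Parity bit: 1

1


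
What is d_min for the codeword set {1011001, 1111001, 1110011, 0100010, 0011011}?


Comparing all pairs, minimum distance: 1
Can detect 0 errors, correct 0 errors

1


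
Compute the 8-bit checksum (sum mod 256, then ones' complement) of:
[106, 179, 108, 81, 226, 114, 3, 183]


Sum = 1000 mod 256 = 232
Complement = 23

23


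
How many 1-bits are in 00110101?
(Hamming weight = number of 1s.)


Counting 1s in 00110101

4


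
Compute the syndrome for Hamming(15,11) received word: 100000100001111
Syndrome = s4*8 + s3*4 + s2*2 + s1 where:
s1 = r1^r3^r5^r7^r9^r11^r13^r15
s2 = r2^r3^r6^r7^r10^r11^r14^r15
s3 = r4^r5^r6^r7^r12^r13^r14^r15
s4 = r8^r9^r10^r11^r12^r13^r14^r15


s1=0, s2=1, s3=1, s4=0

Syndrome = 6 (error at position 6)


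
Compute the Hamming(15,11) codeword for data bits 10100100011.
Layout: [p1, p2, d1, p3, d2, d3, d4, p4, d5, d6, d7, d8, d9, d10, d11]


Parity bits: p1=0, p2=1, p3=1, p4=1

011101010100011


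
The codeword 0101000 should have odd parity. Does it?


Number of 1s: 2

No, parity error (2 ones)


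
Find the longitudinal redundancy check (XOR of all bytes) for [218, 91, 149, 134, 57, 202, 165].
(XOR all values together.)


XOR chain: 218 ^ 91 ^ 149 ^ 134 ^ 57 ^ 202 ^ 165 = 196

196


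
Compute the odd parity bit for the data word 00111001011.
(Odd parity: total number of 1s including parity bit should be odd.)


Number of 1s in data: 6
Parity bit: 1

1


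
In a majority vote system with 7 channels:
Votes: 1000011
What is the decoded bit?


Ones: 3 out of 7
Threshold: 4

0 (3/7 voted 1)


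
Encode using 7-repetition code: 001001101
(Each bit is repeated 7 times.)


Each bit -> 7 copies

000000000000001111111000000000000001111111111111100000001111111


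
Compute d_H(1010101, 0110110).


XOR: 1100011
Count of 1s: 4

4


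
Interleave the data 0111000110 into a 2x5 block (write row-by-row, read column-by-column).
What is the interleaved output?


Matrix:
  01110
  00110
Read columns: 0010111100

0010111100


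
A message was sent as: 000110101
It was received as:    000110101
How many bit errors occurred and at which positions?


XOR: 000000000

0 errors (received matches sent)


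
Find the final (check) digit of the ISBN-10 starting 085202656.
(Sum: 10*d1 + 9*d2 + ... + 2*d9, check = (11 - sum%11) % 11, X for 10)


Weighted sum: 187
187 mod 11 = 0

Check digit: 0


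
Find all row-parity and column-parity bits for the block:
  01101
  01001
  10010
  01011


Row parities: 1001
Column parities: 11101

Row P: 1001, Col P: 11101, Corner: 0


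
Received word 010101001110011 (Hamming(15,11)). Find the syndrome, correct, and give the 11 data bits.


Syndrome = 9: error at position 9

Data: 00100110011 (corrected bit 9)


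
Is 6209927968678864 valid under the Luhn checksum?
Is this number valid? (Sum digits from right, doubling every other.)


Luhn sum = 82
82 mod 10 = 2

Invalid (Luhn sum mod 10 = 2)


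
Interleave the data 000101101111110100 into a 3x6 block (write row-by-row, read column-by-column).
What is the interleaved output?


Matrix:
  000101
  101111
  110100
Read columns: 011001010111010110

011001010111010110


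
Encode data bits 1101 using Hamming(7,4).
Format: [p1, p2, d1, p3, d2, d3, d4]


Parity bits: p1=1, p2=0, p3=0

1010101


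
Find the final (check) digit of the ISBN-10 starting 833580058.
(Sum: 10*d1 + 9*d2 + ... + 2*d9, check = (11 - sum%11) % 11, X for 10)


Weighted sum: 245
245 mod 11 = 3

Check digit: 8


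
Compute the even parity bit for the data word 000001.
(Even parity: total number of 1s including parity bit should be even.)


Number of 1s in data: 1
Parity bit: 1

1


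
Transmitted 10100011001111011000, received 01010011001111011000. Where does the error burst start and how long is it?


XOR: 11110000000000000000

Burst at position 0, length 4


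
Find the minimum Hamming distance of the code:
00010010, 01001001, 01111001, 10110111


Comparing all pairs, minimum distance: 2
Can detect 1 errors, correct 0 errors

2


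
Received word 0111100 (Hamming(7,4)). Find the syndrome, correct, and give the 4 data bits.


Syndrome = 0: no error detected

Data: 1100 (no errors)


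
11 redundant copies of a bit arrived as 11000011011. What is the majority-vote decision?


Ones: 6 out of 11
Threshold: 6

1 (6/11 voted 1)


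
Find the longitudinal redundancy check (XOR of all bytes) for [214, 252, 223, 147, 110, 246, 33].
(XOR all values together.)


XOR chain: 214 ^ 252 ^ 223 ^ 147 ^ 110 ^ 246 ^ 33 = 223

223


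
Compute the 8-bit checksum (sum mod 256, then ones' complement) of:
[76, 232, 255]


Sum = 563 mod 256 = 51
Complement = 204

204


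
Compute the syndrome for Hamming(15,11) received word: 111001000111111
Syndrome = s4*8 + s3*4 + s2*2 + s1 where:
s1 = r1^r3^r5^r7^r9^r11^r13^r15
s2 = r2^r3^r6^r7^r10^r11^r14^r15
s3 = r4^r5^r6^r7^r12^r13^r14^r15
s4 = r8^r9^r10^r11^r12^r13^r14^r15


s1=1, s2=1, s3=1, s4=0

Syndrome = 7 (error at position 7)


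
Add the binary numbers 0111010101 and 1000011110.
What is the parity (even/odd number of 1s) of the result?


0111010101 = 469
1000011110 = 542
Sum = 1011 = 1111110011
1s count = 8

even parity (8 ones in 1111110011)


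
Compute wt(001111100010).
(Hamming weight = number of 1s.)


Counting 1s in 001111100010

6


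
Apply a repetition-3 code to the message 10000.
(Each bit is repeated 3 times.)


Each bit -> 3 copies

111000000000000


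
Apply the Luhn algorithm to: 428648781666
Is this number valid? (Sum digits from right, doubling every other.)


Luhn sum = 69
69 mod 10 = 9

Invalid (Luhn sum mod 10 = 9)


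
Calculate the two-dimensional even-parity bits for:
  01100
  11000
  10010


Row parities: 000
Column parities: 00110

Row P: 000, Col P: 00110, Corner: 0


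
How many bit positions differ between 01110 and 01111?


XOR: 00001
Count of 1s: 1

1


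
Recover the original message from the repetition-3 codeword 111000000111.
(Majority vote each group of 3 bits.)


Groups: 111, 000, 000, 111
Majority votes: 1001

1001


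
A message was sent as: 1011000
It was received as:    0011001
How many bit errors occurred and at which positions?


XOR: 1000001

2 error(s) at position(s): 0, 6


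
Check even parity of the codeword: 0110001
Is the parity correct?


Number of 1s: 3

No, parity error (3 ones)


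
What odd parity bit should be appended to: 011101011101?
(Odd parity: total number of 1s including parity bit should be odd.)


Number of 1s in data: 8
Parity bit: 1

1


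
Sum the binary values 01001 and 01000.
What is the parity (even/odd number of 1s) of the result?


01001 = 9
01000 = 8
Sum = 17 = 10001
1s count = 2

even parity (2 ones in 10001)


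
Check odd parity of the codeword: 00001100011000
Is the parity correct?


Number of 1s: 4

No, parity error (4 ones)


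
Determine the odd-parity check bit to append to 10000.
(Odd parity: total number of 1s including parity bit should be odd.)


Number of 1s in data: 1
Parity bit: 0

0


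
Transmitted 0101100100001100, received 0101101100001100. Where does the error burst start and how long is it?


XOR: 0000001000000000

Burst at position 6, length 1


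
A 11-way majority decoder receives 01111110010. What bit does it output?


Ones: 7 out of 11
Threshold: 6

1 (7/11 voted 1)


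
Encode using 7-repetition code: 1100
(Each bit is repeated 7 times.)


Each bit -> 7 copies

1111111111111100000000000000


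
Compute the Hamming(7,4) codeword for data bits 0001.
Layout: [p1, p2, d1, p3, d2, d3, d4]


Parity bits: p1=1, p2=1, p3=1

1101001


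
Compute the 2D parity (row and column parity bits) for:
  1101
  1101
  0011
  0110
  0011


Row parities: 11000
Column parities: 0110

Row P: 11000, Col P: 0110, Corner: 0


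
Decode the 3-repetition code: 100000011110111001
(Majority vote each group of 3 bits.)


Groups: 100, 000, 011, 110, 111, 001
Majority votes: 001110

001110


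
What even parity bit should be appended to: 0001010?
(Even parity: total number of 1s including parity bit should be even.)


Number of 1s in data: 2
Parity bit: 0

0


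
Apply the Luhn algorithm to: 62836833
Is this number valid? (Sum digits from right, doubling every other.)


Luhn sum = 35
35 mod 10 = 5

Invalid (Luhn sum mod 10 = 5)


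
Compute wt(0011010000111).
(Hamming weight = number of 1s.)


Counting 1s in 0011010000111

6


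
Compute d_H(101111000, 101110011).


XOR: 000001011
Count of 1s: 3

3


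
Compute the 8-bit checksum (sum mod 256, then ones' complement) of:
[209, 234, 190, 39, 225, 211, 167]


Sum = 1275 mod 256 = 251
Complement = 4

4


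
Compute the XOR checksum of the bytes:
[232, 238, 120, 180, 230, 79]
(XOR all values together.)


XOR chain: 232 ^ 238 ^ 120 ^ 180 ^ 230 ^ 79 = 99

99


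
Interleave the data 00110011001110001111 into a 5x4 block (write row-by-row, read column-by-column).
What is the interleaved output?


Matrix:
  0011
  0011
  0011
  1000
  1111
Read columns: 00011000011110111101

00011000011110111101


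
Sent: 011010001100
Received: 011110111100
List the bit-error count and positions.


XOR: 000100110000

3 error(s) at position(s): 3, 6, 7


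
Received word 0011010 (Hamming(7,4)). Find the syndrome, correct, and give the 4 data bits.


Syndrome = 1: error at position 1

Data: 1010 (corrected bit 1)


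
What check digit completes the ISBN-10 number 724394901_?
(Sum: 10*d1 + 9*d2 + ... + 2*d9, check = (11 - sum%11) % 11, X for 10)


Weighted sum: 253
253 mod 11 = 0

Check digit: 0


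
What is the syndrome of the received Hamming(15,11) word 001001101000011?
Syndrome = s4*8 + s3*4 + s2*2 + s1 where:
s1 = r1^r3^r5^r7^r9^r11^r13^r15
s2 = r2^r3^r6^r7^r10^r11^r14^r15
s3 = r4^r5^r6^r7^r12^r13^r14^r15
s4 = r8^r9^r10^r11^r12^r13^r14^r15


s1=0, s2=1, s3=0, s4=1

Syndrome = 10 (error at position 10)


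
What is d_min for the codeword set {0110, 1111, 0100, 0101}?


Comparing all pairs, minimum distance: 1
Can detect 0 errors, correct 0 errors

1


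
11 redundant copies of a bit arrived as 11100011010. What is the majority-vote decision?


Ones: 6 out of 11
Threshold: 6

1 (6/11 voted 1)


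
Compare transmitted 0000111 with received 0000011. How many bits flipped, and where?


XOR: 0000100

1 error(s) at position(s): 4


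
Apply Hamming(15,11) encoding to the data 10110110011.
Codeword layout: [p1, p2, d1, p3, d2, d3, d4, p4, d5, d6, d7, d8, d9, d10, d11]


Parity bits: p1=0, p2=1, p3=0, p4=0

011001100110011


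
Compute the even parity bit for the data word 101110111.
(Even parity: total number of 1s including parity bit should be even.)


Number of 1s in data: 7
Parity bit: 1

1


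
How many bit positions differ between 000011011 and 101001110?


XOR: 101010101
Count of 1s: 5

5


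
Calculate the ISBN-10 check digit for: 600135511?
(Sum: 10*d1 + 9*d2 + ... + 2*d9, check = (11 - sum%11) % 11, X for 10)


Weighted sum: 135
135 mod 11 = 3

Check digit: 8


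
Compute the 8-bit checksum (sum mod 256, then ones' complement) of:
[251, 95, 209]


Sum = 555 mod 256 = 43
Complement = 212

212


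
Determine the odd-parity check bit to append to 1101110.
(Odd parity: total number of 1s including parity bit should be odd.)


Number of 1s in data: 5
Parity bit: 0

0


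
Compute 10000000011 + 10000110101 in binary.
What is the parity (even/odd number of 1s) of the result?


10000000011 = 1027
10000110101 = 1077
Sum = 2104 = 100000111000
1s count = 4

even parity (4 ones in 100000111000)


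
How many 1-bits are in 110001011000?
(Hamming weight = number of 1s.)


Counting 1s in 110001011000

5


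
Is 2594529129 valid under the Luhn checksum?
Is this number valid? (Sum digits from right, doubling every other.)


Luhn sum = 48
48 mod 10 = 8

Invalid (Luhn sum mod 10 = 8)


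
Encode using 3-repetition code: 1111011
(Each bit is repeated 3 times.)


Each bit -> 3 copies

111111111111000111111


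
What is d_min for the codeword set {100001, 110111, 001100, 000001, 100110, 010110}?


Comparing all pairs, minimum distance: 1
Can detect 0 errors, correct 0 errors

1


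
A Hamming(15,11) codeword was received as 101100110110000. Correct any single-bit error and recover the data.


Syndrome = 8: error at position 8

Data: 10010110000 (corrected bit 8)


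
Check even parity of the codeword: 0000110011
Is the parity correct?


Number of 1s: 4

Yes, parity is correct (4 ones)


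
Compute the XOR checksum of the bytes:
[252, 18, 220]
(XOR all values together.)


XOR chain: 252 ^ 18 ^ 220 = 50

50


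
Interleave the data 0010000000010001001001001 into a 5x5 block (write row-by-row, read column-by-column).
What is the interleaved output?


Matrix:
  00100
  00000
  01000
  10010
  01001
Read columns: 0001000101100000001000001

0001000101100000001000001


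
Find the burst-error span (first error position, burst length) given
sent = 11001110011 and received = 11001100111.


XOR: 00000010100

Burst at position 6, length 3


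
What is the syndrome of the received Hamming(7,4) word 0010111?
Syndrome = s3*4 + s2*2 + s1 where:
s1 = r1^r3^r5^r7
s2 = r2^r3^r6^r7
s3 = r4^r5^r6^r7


s1=1, s2=1, s3=1

Syndrome = 7 (error at position 7)


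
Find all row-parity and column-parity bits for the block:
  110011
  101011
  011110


Row parities: 000
Column parities: 000110

Row P: 000, Col P: 000110, Corner: 0


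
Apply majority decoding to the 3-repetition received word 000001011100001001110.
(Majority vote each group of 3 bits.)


Groups: 000, 001, 011, 100, 001, 001, 110
Majority votes: 0010001

0010001


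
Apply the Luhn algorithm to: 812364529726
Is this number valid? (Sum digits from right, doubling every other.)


Luhn sum = 51
51 mod 10 = 1

Invalid (Luhn sum mod 10 = 1)


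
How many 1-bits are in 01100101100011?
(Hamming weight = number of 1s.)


Counting 1s in 01100101100011

7


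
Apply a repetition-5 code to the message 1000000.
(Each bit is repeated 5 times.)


Each bit -> 5 copies

11111000000000000000000000000000000


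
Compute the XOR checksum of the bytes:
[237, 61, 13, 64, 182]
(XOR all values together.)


XOR chain: 237 ^ 61 ^ 13 ^ 64 ^ 182 = 43

43


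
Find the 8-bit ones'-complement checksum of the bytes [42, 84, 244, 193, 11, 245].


Sum = 819 mod 256 = 51
Complement = 204

204


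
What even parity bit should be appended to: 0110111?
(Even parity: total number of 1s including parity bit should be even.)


Number of 1s in data: 5
Parity bit: 1

1


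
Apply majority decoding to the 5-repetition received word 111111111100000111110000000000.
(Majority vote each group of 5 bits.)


Groups: 11111, 11111, 00000, 11111, 00000, 00000
Majority votes: 110100

110100


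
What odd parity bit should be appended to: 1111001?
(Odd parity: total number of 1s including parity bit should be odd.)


Number of 1s in data: 5
Parity bit: 0

0


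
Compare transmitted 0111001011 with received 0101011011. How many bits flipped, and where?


XOR: 0010010000

2 error(s) at position(s): 2, 5


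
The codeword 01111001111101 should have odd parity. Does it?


Number of 1s: 10

No, parity error (10 ones)


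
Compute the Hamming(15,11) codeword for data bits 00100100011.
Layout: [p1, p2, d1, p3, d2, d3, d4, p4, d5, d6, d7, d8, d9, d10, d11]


Parity bits: p1=1, p2=0, p3=1, p4=1

100101010100011


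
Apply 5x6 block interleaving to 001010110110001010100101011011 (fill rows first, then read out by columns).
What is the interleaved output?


Matrix:
  001010
  110110
  001010
  100101
  011011
Read columns: 010100100110101010101110100011

010100100110101010101110100011


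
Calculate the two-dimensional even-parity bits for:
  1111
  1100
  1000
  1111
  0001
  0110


Row parities: 001010
Column parities: 0011

Row P: 001010, Col P: 0011, Corner: 0


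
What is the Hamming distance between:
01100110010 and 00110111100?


XOR: 01010001110
Count of 1s: 5

5


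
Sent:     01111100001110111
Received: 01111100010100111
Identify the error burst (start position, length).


XOR: 00000000011010000

Burst at position 9, length 4


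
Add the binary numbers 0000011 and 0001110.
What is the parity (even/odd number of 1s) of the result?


0000011 = 3
0001110 = 14
Sum = 17 = 10001
1s count = 2

even parity (2 ones in 10001)


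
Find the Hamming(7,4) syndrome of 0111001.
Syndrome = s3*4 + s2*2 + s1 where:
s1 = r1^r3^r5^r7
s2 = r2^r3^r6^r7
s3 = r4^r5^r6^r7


s1=0, s2=1, s3=0

Syndrome = 2 (error at position 2)


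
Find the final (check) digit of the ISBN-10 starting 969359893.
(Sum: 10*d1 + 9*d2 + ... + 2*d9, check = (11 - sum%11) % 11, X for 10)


Weighted sum: 377
377 mod 11 = 3

Check digit: 8


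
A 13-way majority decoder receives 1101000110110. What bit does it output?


Ones: 7 out of 13
Threshold: 7

1 (7/13 voted 1)


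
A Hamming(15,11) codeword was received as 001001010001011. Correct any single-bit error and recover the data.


Syndrome = 0: no error detected

Data: 10100001011 (no errors)


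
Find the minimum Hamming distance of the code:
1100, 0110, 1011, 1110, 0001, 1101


Comparing all pairs, minimum distance: 1
Can detect 0 errors, correct 0 errors

1


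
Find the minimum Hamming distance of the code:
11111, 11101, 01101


Comparing all pairs, minimum distance: 1
Can detect 0 errors, correct 0 errors

1


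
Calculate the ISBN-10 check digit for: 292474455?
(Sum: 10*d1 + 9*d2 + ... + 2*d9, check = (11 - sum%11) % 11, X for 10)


Weighted sum: 248
248 mod 11 = 6

Check digit: 5


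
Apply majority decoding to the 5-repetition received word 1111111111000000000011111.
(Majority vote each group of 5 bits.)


Groups: 11111, 11111, 00000, 00000, 11111
Majority votes: 11001

11001


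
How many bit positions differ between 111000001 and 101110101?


XOR: 010110100
Count of 1s: 4

4


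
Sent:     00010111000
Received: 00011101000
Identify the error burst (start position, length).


XOR: 00001010000

Burst at position 4, length 3


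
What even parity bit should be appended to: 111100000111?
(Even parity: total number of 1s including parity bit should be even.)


Number of 1s in data: 7
Parity bit: 1

1


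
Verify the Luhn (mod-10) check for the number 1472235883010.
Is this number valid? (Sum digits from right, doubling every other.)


Luhn sum = 56
56 mod 10 = 6

Invalid (Luhn sum mod 10 = 6)


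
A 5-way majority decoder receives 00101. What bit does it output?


Ones: 2 out of 5
Threshold: 3

0 (2/5 voted 1)


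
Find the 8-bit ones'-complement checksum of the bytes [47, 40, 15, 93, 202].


Sum = 397 mod 256 = 141
Complement = 114

114


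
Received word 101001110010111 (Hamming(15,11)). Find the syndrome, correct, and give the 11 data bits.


Syndrome = 12: error at position 12

Data: 10110011111 (corrected bit 12)


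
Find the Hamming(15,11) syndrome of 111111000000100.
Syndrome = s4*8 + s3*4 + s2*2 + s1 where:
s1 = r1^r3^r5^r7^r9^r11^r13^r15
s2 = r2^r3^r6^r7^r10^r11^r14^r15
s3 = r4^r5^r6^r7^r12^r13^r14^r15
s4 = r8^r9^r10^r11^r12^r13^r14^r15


s1=0, s2=1, s3=0, s4=1

Syndrome = 10 (error at position 10)


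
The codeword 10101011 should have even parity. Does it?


Number of 1s: 5

No, parity error (5 ones)


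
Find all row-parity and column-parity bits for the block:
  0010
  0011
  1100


Row parities: 100
Column parities: 1101

Row P: 100, Col P: 1101, Corner: 1


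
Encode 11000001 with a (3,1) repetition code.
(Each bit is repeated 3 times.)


Each bit -> 3 copies

111111000000000000000111


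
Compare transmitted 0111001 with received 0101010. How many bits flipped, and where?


XOR: 0010011

3 error(s) at position(s): 2, 5, 6


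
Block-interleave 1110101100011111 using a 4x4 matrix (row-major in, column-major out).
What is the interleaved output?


Matrix:
  1110
  1011
  0001
  1111
Read columns: 1101100111010111

1101100111010111


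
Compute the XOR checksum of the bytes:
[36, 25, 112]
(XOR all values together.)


XOR chain: 36 ^ 25 ^ 112 = 77

77


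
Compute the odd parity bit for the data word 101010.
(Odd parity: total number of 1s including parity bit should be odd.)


Number of 1s in data: 3
Parity bit: 0

0


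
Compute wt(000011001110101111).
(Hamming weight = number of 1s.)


Counting 1s in 000011001110101111

10


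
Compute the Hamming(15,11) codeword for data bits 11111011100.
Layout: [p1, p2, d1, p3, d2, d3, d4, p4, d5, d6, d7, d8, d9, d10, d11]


Parity bits: p1=0, p2=0, p3=1, p4=0

001111101011100


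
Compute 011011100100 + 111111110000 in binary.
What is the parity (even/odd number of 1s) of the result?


011011100100 = 1764
111111110000 = 4080
Sum = 5844 = 1011011010100
1s count = 7

odd parity (7 ones in 1011011010100)


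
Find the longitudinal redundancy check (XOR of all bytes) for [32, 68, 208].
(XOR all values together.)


XOR chain: 32 ^ 68 ^ 208 = 180

180


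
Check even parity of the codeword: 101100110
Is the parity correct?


Number of 1s: 5

No, parity error (5 ones)


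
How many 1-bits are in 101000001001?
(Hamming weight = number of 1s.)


Counting 1s in 101000001001

4


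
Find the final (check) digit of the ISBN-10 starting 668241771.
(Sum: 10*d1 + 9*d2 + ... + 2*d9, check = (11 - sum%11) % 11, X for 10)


Weighted sum: 272
272 mod 11 = 8

Check digit: 3


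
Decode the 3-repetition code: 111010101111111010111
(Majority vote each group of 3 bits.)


Groups: 111, 010, 101, 111, 111, 010, 111
Majority votes: 1011101

1011101


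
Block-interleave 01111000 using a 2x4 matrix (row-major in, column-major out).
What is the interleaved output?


Matrix:
  0111
  1000
Read columns: 01101010

01101010


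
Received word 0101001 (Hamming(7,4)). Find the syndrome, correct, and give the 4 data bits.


Syndrome = 1: error at position 1

Data: 0001 (corrected bit 1)


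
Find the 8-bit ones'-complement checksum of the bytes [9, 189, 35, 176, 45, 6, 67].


Sum = 527 mod 256 = 15
Complement = 240

240


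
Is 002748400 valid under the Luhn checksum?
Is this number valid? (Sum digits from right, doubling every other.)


Luhn sum = 22
22 mod 10 = 2

Invalid (Luhn sum mod 10 = 2)


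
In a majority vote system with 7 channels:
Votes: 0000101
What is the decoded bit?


Ones: 2 out of 7
Threshold: 4

0 (2/7 voted 1)
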